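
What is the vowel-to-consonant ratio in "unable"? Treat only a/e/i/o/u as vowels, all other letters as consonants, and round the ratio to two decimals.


Word: "unable"
Vowels (a,e,i,o,u): 3
Consonants: 3
Ratio = 3/3
= 1.00


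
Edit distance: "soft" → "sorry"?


Word 1: "soft" (length 4)
Word 2: "sorry" (length 5)
One optimal edit sequence (insert/delete/substitute each cost 1):
  1. keep 's'
  2. keep 'o'
  3. insert 'r'  (+1)
  4. substitute 'f' -> 'r'  (+1)
  5. substitute 't' -> 'y'  (+1)
Total edit operations: 3
Edit distance = 3


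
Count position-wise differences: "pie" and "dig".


Comparing character by character (same length = 3):
  Pos 0: 'p' vs 'd' !=
  Pos 1: 'i' vs 'i' =
  Pos 2: 'e' vs 'g' !=
Hamming distance = 2


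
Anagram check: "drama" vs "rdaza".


Word 1: "drama" → sorted: aadmr
Word 2: "rdaza" → sorted: aadrz
Same letters? aadmr != aadrz
Anagram = No


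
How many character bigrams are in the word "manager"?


Word: "manager" (length 7)
Number of 2-grams = length - 2 + 1 = 7 - 2 + 1
= 6


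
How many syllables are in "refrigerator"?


Word: "refrigerator"
Syllable breakdown: re · frig · er · a · tor
Counting: 5 parts
= 5 syllables


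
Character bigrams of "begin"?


Word: "begin" (length 5)
Number of bigrams = 5 - 2 + 1 = 4
  Position 0: "be"
  Position 1: "eg"
  Position 2: "gi"
  Position 3: "in"
Bigrams = "be", "eg", "gi", "in"


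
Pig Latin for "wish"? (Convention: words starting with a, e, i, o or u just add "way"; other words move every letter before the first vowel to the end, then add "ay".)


Word: "wish"
Starts with consonant(s) → move to end, add 'ay'
Consonant cluster: "w"
Pig Latin = "ishway"


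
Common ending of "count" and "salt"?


Word 1: "count"
Word 2: "salt"
Comparing from end:
  Pos -1: 't' == 't'
  Pos -2: 'n' != 'l' (stop)
LCS = "t" (length 1)


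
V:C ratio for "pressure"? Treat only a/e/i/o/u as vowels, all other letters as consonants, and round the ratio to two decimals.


Word: "pressure"
Vowels (a,e,i,o,u): 3
Consonants: 5
Ratio = 3/5
= 0.60


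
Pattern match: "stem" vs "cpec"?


Pattern of "stem": [0, 1, 2, 3]
Pattern of "cpec": [0, 1, 2, 0]
Patterns do not match
Same pattern = No


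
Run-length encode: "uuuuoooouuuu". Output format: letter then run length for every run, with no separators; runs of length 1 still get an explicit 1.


String: "uuuuoooouuuu"
Scanning for consecutive runs:
  'u' x 4
  'o' x 4
  'u' x 4
RLE = "u4o4u4"


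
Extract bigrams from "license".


Word: "license" (length 7)
Number of bigrams = 7 - 2 + 1 = 6
  Position 0: "li"
  Position 1: "ic"
  Position 2: "ce"
  Position 3: "en"
  Position 4: "ns"
  Position 5: "se"
Bigrams = "li", "ic", "ce", "en", "ns", "se"


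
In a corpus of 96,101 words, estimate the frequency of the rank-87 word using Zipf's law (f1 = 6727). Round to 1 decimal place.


Zipf's law: f(r) = f(1) / r
f(1) = 6727
f(87) = 6727 / 87
= 77.3 occurrences


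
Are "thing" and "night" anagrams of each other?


Word 1: "thing" → sorted: ghint
Word 2: "night" → sorted: ghint
Same letters? ghint == ghint
Anagram = Yes


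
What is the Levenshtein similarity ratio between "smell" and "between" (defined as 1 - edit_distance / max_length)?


Word 1: "smell" (length 5)
Word 2: "between" (length 7)
One optimal edit sequence:
  1. insert 'b'  (+1)
  2. insert 'e'  (+1)
  3. substitute 's' -> 't'  (+1)
  4. substitute 'm' -> 'w'  (+1)
  5. keep 'e'
  6. substitute 'l' -> 'e'  (+1)
  7. substitute 'l' -> 'n'  (+1)
Edit distance = 6
Max length = max(5, 7) = 7
Similarity = 1 - 6/7
= 0.1429


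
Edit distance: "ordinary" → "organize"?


Word 1: "ordinary" (length 8)
Word 2: "organize" (length 8)
One optimal edit sequence (insert/delete/substitute each cost 1):
  1. keep 'o'
  2. keep 'r'
  3. substitute 'd' -> 'g'  (+1)
  4. substitute 'i' -> 'a'  (+1)
  5. keep 'n'
  6. substitute 'a' -> 'i'  (+1)
  7. substitute 'r' -> 'z'  (+1)
  8. substitute 'y' -> 'e'  (+1)
Total edit operations: 5
Edit distance = 5


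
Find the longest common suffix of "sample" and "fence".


Word 1: "sample"
Word 2: "fence"
Comparing from end:
  Pos -1: 'e' == 'e'
  Pos -2: 'l' != 'c' (stop)
LCS = "e" (length 1)


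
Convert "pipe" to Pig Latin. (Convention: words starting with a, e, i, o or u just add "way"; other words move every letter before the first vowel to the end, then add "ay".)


Word: "pipe"
Starts with consonant(s) → move to end, add 'ay'
Consonant cluster: "p"
Pig Latin = "ipepay"


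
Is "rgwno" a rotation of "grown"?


Word: "grown", Candidate: "rgwno"
Method: check if candidate is substring of word+word
"growngrown" contains "rgwno"? No
Is rotation = No


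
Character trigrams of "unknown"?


Word: "unknown" (length 7)
Number of trigrams = 7 - 3 + 1 = 5
  Position 0: "unk"
  Position 1: "nkn"
  Position 2: "kno"
  Position 3: "now"
  Position 4: "own"
Trigrams = "unk", "nkn", "kno", "now", "own"


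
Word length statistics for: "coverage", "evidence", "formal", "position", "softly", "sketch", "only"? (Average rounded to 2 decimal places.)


Lengths: "coverage"=8, "evidence"=8, "formal"=6, "position"=8, "softly"=6, "sketch"=6, "only"=4
Sum = 46, Count = 7
Average = 46/7 = 6.57
= avg=6.57, min=4, max=8


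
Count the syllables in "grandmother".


Word: "grandmother"
Syllable breakdown: grand-moth-er
Counting: 3 parts
= 3 syllables


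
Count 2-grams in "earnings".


Word: "earnings" (length 8)
Number of 2-grams = length - 2 + 1 = 8 - 2 + 1
= 7


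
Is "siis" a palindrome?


Word: "siis"
Reversed: "siis"
Forward == Backward? siis == siis
Palindrome = Yes


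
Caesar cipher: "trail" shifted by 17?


Word: "trail"
Shift: 17
Each letter → (letter + shift) mod 26:
  't' (19) + 17 = 10 → 'k'
  'r' (17) + 17 = 8 → 'i'
  'a' (0) + 17 = 17 → 'r'
  'i' (8) + 17 = 25 → 'z'
  'l' (11) + 17 = 2 → 'c'
Result = "kirzc"


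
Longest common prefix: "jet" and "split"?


Word 1: "jet"
Word 2: "split"
Comparing from start:
  Pos 0: 'j' != 's' (stop)
LCP = "" (length 0)


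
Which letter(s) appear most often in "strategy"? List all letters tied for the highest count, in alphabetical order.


Word: "strategy"
Letter counts:
  'a': 1
  'e': 1
  'g': 1
  'r': 1
  's': 1
  't': 2
  'y': 1
Maximum count = 2
Most frequent = 't' (2 times each)


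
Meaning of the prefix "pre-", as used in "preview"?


Prefix: pre-
As in: preview -> pre- + view
Meaning = before


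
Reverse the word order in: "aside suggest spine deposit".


Original: "aside suggest spine deposit"
Words (1..n): aside | suggest | spine | deposit
Reversed (n..1): deposit | spine | suggest | aside
Result = "deposit spine suggest aside"


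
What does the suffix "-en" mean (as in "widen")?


Suffix: -en
Example: widen (wide + -en, with a spelling change)
Meaning = to make / become


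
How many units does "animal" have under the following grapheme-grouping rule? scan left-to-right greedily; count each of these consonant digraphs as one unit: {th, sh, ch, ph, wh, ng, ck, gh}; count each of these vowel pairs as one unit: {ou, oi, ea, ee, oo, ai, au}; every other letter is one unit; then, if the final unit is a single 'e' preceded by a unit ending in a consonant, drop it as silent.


Word: "animal" (6 letters)
Left-to-right scan:
  1. 'a' (letter)
  2. 'n' (letter)
  3. 'i' (letter)
  4. 'm' (letter)
  5. 'a' (letter)
  6. 'l' (letter)
Units from scan: 6
Sound units = 6 units


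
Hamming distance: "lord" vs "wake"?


Comparing character by character (same length = 4):
  Pos 0: 'l' vs 'w' !=
  Pos 1: 'o' vs 'a' !=
  Pos 2: 'r' vs 'k' !=
  Pos 3: 'd' vs 'e' !=
Hamming distance = 4


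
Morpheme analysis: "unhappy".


Word: "unhappy"
Morphemes: un- + happy
Each morpheme carries meaning
= 2 morphemes


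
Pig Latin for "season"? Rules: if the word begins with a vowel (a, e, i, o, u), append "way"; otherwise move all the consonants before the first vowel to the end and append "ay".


Word: "season"
Starts with consonant(s) → move to end, add 'ay'
Consonant cluster: "s"
Pig Latin = "easonsay"


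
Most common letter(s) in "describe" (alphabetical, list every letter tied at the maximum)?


Word: "describe"
Letter counts:
  'b': 1
  'c': 1
  'd': 1
  'e': 2
  'i': 1
  'r': 1
  's': 1
Maximum count = 2
Most frequent = 'e' (2 times each)


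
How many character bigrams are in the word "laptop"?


Word: "laptop" (length 6)
Number of 2-grams = length - 2 + 1 = 6 - 2 + 1
= 5


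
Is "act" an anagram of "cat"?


Word 1: "cat" → sorted: act
Word 2: "act" → sorted: act
Same letters? act == act
Anagram = Yes


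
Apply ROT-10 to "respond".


Word: "respond"
Shift: 10
Each letter → (letter + shift) mod 26:
  'r' (17) + 10 = 1 → 'b'
  'e' (4) + 10 = 14 → 'o'
  's' (18) + 10 = 2 → 'c'
  'p' (15) + 10 = 25 → 'z'
  'o' (14) + 10 = 24 → 'y'
  'n' (13) + 10 = 23 → 'x'
  'd' (3) + 10 = 13 → 'n'
Result = "boczyxn"


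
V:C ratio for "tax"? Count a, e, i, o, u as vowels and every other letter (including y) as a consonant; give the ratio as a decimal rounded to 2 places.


Word: "tax"
Vowels (a,e,i,o,u): 1
Consonants: 2
Ratio = 1/2
= 0.50


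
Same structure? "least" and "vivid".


Pattern of "least": [0, 1, 2, 3, 4]
Pattern of "vivid": [0, 1, 0, 1, 2]
Patterns do not match
Same pattern = No


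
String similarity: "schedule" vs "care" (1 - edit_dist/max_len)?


Word 1: "schedule" (length 8)
Word 2: "care" (length 4)
One optimal edit sequence:
  1. delete 's'  (+1)
  2. keep 'c'
  3. delete 'h'  (+1)
  4. delete 'e'  (+1)
  5. delete 'd'  (+1)
  6. substitute 'u' -> 'a'  (+1)
  7. substitute 'l' -> 'r'  (+1)
  8. keep 'e'
Edit distance = 6
Max length = max(8, 4) = 8
Similarity = 1 - 6/8
= 0.2500


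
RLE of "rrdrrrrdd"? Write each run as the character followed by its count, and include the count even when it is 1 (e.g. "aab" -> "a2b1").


String: "rrdrrrrdd"
Scanning for consecutive runs:
  'r' x 2
  'd' x 1
  'r' x 4
  'd' x 2
RLE = "r2d1r4d2"


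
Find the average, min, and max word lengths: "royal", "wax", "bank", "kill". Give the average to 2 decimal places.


Lengths: "royal"=5, "wax"=3, "bank"=4, "kill"=4
Sum = 16, Count = 4
Average = 16/4 = 4.00
= avg=4.00, min=3, max=5


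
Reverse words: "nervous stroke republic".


Original: "nervous stroke republic"
Words (1..n): nervous | stroke | republic
Reversed (n..1): republic | stroke | nervous
Result = "republic stroke nervous"


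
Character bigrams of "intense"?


Word: "intense" (length 7)
Number of bigrams = 7 - 2 + 1 = 6
  Position 0: "in"
  Position 1: "nt"
  Position 2: "te"
  Position 3: "en"
  Position 4: "ns"
  Position 5: "se"
Bigrams = "in", "nt", "te", "en", "ns", "se"


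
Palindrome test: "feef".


Word: "feef"
Reversed: "feef"
Forward == Backward? feef == feef
Palindrome = Yes


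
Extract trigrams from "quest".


Word: "quest" (length 5)
Number of trigrams = 5 - 3 + 1 = 3
  Position 0: "que"
  Position 1: "ues"
  Position 2: "est"
Trigrams = "que", "ues", "est"


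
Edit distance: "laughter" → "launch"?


Word 1: "laughter" (length 8)
Word 2: "launch" (length 6)
One optimal edit sequence (insert/delete/substitute each cost 1):
  1. keep 'l'
  2. keep 'a'
  3. keep 'u'
  4. delete 'g'  (+1)
  5. delete 'h'  (+1)
  6. substitute 't' -> 'n'  (+1)
  7. substitute 'e' -> 'c'  (+1)
  8. substitute 'r' -> 'h'  (+1)
Total edit operations: 5
Edit distance = 5


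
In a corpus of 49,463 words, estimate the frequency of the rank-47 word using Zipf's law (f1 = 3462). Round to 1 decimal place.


Zipf's law: f(r) = f(1) / r
f(1) = 3462
f(47) = 3462 / 47
= 73.7 occurrences


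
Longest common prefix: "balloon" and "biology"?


Word 1: "balloon"
Word 2: "biology"
Comparing from start:
  Pos 0: 'b' == 'b'
  Pos 1: 'a' != 'i' (stop)
LCP = "b" (length 1)


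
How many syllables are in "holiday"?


Word: "holiday"
Syllable breakdown: hol | i | day
Counting: 3 parts
= 3 syllables


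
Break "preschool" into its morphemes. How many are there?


Word: "preschool"
Morphemes: pre- | school
Each morpheme carries meaning
= 2 morphemes


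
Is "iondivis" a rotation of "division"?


Word: "division", Candidate: "iondivis"
Method: check if candidate is substring of word+word
"divisiondivision" contains "iondivis"? Yes
Is rotation = Yes


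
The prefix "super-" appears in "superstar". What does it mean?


Prefix: super-
As in: superstar -> super- + star
Meaning = above / beyond


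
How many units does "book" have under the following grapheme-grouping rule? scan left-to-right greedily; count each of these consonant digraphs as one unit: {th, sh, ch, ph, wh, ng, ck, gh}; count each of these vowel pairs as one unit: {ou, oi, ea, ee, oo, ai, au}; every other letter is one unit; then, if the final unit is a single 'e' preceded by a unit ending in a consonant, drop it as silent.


Word: "book" (4 letters)
Left-to-right scan:
  (1) 'b' (letter)
  (2) 'oo' (vowel-pair)
  (3) 'k' (letter)
Units from scan: 3
Sound units = 3 units


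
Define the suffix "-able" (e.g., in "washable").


Suffix: -able
Example: washable (wash + -able)
Meaning = capable of


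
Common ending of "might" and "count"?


Word 1: "might"
Word 2: "count"
Comparing from end:
  Pos -1: 't' == 't'
  Pos -2: 'h' != 'n' (stop)
LCS = "t" (length 1)


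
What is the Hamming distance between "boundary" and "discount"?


Comparing character by character (same length = 8):
  Pos 0: 'b' vs 'd' !=
  Pos 1: 'o' vs 'i' !=
  Pos 2: 'u' vs 's' !=
  Pos 3: 'n' vs 'c' !=
  Pos 4: 'd' vs 'o' !=
  Pos 5: 'a' vs 'u' !=
  Pos 6: 'r' vs 'n' !=
  Pos 7: 'y' vs 't' !=
Hamming distance = 8


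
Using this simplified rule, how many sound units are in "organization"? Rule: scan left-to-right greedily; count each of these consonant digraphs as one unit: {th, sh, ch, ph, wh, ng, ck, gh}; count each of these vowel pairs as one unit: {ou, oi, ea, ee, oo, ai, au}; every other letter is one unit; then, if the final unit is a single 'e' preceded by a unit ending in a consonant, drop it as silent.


Word: "organization" (12 letters)
Left-to-right scan:
  1. 'o' (letter)
  2. 'r' (letter)
  3. 'g' (letter)
  4. 'a' (letter)
  5. 'n' (letter)
  6. 'i' (letter)
  7. 'z' (letter)
  8. 'a' (letter)
  9. 't' (letter)
  10. 'i' (letter)
  11. 'o' (letter)
  12. 'n' (letter)
Units from scan: 12
Sound units = 12 units


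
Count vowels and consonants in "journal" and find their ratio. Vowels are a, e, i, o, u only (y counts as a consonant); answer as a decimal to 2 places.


Word: "journal"
Vowels (a,e,i,o,u): 3
Consonants: 4
Ratio = 3/4
= 0.75


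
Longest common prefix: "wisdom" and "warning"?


Word 1: "wisdom"
Word 2: "warning"
Comparing from start:
  Pos 0: 'w' == 'w'
  Pos 1: 'i' != 'a' (stop)
LCP = "w" (length 1)


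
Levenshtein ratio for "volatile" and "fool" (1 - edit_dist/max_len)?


Word 1: "volatile" (length 8)
Word 2: "fool" (length 4)
One optimal edit sequence:
  1. substitute 'v' -> 'f'  (+1)
  2. keep 'o'
  3. delete 'l'  (+1)
  4. delete 'a'  (+1)
  5. delete 't'  (+1)
  6. substitute 'i' -> 'o'  (+1)
  7. keep 'l'
  8. delete 'e'  (+1)
Edit distance = 6
Max length = max(8, 4) = 8
Similarity = 1 - 6/8
= 0.2500


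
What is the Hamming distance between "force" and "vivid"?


Comparing character by character (same length = 5):
  Pos 0: 'f' vs 'v' !=
  Pos 1: 'o' vs 'i' !=
  Pos 2: 'r' vs 'v' !=
  Pos 3: 'c' vs 'i' !=
  Pos 4: 'e' vs 'd' !=
Hamming distance = 5


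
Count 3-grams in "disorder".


Word: "disorder" (length 8)
Number of 3-grams = length - 3 + 1 = 8 - 3 + 1
= 6


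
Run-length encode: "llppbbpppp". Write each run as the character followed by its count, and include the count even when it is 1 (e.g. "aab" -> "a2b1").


String: "llppbbpppp"
Scanning for consecutive runs:
  'l' x 2
  'p' x 2
  'b' x 2
  'p' x 4
RLE = "l2p2b2p4"


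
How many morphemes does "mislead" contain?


Word: "mislead"
Morphemes: mis- / lead
Each morpheme carries meaning
= 2 morphemes


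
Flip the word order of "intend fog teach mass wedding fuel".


Original: "intend fog teach mass wedding fuel"
Words (1..n): intend | fog | teach | mass | wedding | fuel
Reversed (n..1): fuel | wedding | mass | teach | fog | intend
Result = "fuel wedding mass teach fog intend"


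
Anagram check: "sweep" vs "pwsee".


Word 1: "sweep" → sorted: eepsw
Word 2: "pwsee" → sorted: eepsw
Same letters? eepsw == eepsw
Anagram = Yes


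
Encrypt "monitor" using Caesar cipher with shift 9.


Word: "monitor"
Shift: 9
Each letter → (letter + shift) mod 26:
  'm' (12) + 9 = 21 → 'v'
  'o' (14) + 9 = 23 → 'x'
  'n' (13) + 9 = 22 → 'w'
  'i' (8) + 9 = 17 → 'r'
  't' (19) + 9 = 2 → 'c'
  'o' (14) + 9 = 23 → 'x'
  'r' (17) + 9 = 0 → 'a'
Result = "vxwrcxa"


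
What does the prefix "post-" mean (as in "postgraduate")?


Prefix: post-
Example: postgraduate (post- + graduate)
Meaning = after


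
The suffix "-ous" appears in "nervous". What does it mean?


Suffix: -ous
As in: nervous -> nerve + -ous, with a spelling change
Meaning = having quality of


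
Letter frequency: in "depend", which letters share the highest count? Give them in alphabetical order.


Word: "depend"
Letter counts:
  'd': 2
  'e': 2
  'n': 1
  'p': 1
Maximum count = 2
Most frequent = 'd', 'e' (2 times each)


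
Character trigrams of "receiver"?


Word: "receiver" (length 8)
Number of trigrams = 8 - 3 + 1 = 6
  Position 0: "rec"
  Position 1: "ece"
  Position 2: "cei"
  Position 3: "eiv"
  Position 4: "ive"
  Position 5: "ver"
Trigrams = "rec", "ece", "cei", "eiv", "ive", "ver"


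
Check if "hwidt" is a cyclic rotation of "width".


Word: "width", Candidate: "hwidt"
Method: check if candidate is substring of word+word
"widthwidth" contains "hwidt"? Yes
Is rotation = Yes


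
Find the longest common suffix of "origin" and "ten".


Word 1: "origin"
Word 2: "ten"
Comparing from end:
  Pos -1: 'n' == 'n'
  Pos -2: 'i' != 'e' (stop)
LCS = "n" (length 1)


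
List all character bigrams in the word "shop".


Word: "shop" (length 4)
Number of bigrams = 4 - 2 + 1 = 3
  Position 0: "sh"
  Position 1: "ho"
  Position 2: "op"
Bigrams = "sh", "ho", "op"


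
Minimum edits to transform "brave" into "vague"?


Word 1: "brave" (length 5)
Word 2: "vague" (length 5)
One optimal edit sequence (insert/delete/substitute each cost 1):
  1. substitute 'b' -> 'v'  (+1)
  2. substitute 'r' -> 'a'  (+1)
  3. substitute 'a' -> 'g'  (+1)
  4. substitute 'v' -> 'u'  (+1)
  5. keep 'e'
Total edit operations: 4
Edit distance = 4


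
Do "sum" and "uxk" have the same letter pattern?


Pattern of "sum": [0, 1, 2]
Pattern of "uxk": [0, 1, 2]
Patterns match
Same pattern = Yes


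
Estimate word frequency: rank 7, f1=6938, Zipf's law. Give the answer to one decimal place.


Zipf's law: f(r) = f(1) / r
f(1) = 6938
f(7) = 6938 / 7
= 991.1 occurrences


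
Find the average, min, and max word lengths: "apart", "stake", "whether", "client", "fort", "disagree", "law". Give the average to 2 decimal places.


Lengths: "apart"=5, "stake"=5, "whether"=7, "client"=6, "fort"=4, "disagree"=8, "law"=3
Sum = 38, Count = 7
Average = 38/7 = 5.43
= avg=5.43, min=3, max=8


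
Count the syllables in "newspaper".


Word: "newspaper"
Syllable breakdown: news-pa-per
Counting: 3 parts
= 3 syllables


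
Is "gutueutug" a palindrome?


Word: "gutueutug"
Reversed: "gutueutug"
Forward == Backward? gutueutug == gutueutug
Palindrome = Yes


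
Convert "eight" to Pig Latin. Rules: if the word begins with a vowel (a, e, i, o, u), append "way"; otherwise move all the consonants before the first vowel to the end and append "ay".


Word: "eight"
Starts with vowel → add 'way'
Pig Latin = "eightway"


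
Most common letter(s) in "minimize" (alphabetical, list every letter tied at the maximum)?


Word: "minimize"
Letter counts:
  'e': 1
  'i': 3
  'm': 2
  'n': 1
  'z': 1
Maximum count = 3
Most frequent = 'i' (3 times each)


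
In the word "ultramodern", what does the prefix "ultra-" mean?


Prefix: ultra-
Example: ultramodern = ultra- + modern
Meaning = beyond


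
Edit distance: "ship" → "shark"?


Word 1: "ship" (length 4)
Word 2: "shark" (length 5)
One optimal edit sequence (insert/delete/substitute each cost 1):
  1. keep 's'
  2. keep 'h'
  3. insert 'a'  (+1)
  4. substitute 'i' -> 'r'  (+1)
  5. substitute 'p' -> 'k'  (+1)
Total edit operations: 3
Edit distance = 3


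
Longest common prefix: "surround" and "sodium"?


Word 1: "surround"
Word 2: "sodium"
Comparing from start:
  Pos 0: 's' == 's'
  Pos 1: 'u' != 'o' (stop)
LCP = "s" (length 1)


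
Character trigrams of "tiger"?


Word: "tiger" (length 5)
Number of trigrams = 5 - 3 + 1 = 3
  Position 0: "tig"
  Position 1: "ige"
  Position 2: "ger"
Trigrams = "tig", "ige", "ger"


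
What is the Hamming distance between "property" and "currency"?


Comparing character by character (same length = 8):
  Pos 0: 'p' vs 'c' !=
  Pos 1: 'r' vs 'u' !=
  Pos 2: 'o' vs 'r' !=
  Pos 3: 'p' vs 'r' !=
  Pos 4: 'e' vs 'e' =
  Pos 5: 'r' vs 'n' !=
  Pos 6: 't' vs 'c' !=
  Pos 7: 'y' vs 'y' =
Hamming distance = 6


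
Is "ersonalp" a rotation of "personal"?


Word: "personal", Candidate: "ersonalp"
Method: check if candidate is substring of word+word
"personalpersonal" contains "ersonalp"? Yes
Is rotation = Yes


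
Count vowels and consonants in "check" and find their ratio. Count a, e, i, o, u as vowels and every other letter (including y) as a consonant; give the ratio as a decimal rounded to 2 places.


Word: "check"
Vowels (a,e,i,o,u): 1
Consonants: 4
Ratio = 1/4
= 0.25


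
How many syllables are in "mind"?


Word: "mind"
Syllable breakdown: mind
Counting: 1 part
= 1 syllable


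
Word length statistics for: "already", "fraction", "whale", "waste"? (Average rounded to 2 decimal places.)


Lengths: "already"=7, "fraction"=8, "whale"=5, "waste"=5
Sum = 25, Count = 4
Average = 25/4 = 6.25
= avg=6.25, min=5, max=8


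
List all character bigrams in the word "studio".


Word: "studio" (length 6)
Number of bigrams = 6 - 2 + 1 = 5
  Position 0: "st"
  Position 1: "tu"
  Position 2: "ud"
  Position 3: "di"
  Position 4: "io"
Bigrams = "st", "tu", "ud", "di", "io"


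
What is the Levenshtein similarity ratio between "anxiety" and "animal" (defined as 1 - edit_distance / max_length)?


Word 1: "anxiety" (length 7)
Word 2: "animal" (length 6)
One optimal edit sequence:
  1. keep 'a'
  2. keep 'n'
  3. delete 'x'  (+1)
  4. keep 'i'
  5. substitute 'e' -> 'm'  (+1)
  6. substitute 't' -> 'a'  (+1)
  7. substitute 'y' -> 'l'  (+1)
Edit distance = 4
Max length = max(7, 6) = 7
Similarity = 1 - 4/7
= 0.4286


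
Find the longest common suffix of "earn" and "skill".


Word 1: "earn"
Word 2: "skill"
Comparing from end:
  Pos -1: 'n' != 'l' (stop)
LCS = "" (length 0)


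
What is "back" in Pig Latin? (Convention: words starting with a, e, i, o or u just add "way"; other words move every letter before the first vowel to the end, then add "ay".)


Word: "back"
Starts with consonant(s) → move to end, add 'ay'
Consonant cluster: "b"
Pig Latin = "ackbay"


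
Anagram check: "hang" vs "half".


Word 1: "hang" → sorted: aghn
Word 2: "half" → sorted: afhl
Same letters? aghn != afhl
Anagram = No


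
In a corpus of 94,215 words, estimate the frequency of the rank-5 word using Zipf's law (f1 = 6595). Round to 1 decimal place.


Zipf's law: f(r) = f(1) / r
f(1) = 6595
f(5) = 6595 / 5
= 1319.0 occurrences


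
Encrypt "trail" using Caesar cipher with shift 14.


Word: "trail"
Shift: 14
Each letter → (letter + shift) mod 26:
  't' (19) + 14 = 7 → 'h'
  'r' (17) + 14 = 5 → 'f'
  'a' (0) + 14 = 14 → 'o'
  'i' (8) + 14 = 22 → 'w'
  'l' (11) + 14 = 25 → 'z'
Result = "hfowz"


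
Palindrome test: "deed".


Word: "deed"
Reversed: "deed"
Forward == Backward? deed == deed
Palindrome = Yes


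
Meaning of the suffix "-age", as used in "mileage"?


Suffix: -age
Example: mileage (mile + -age)
Meaning = result / collection


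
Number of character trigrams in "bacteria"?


Word: "bacteria" (length 8)
Number of 3-grams = length - 3 + 1 = 8 - 3 + 1
= 6


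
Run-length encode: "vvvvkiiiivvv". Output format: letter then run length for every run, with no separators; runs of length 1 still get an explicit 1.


String: "vvvvkiiiivvv"
Scanning for consecutive runs:
  'v' x 4
  'k' x 1
  'i' x 4
  'v' x 3
RLE = "v4k1i4v3"


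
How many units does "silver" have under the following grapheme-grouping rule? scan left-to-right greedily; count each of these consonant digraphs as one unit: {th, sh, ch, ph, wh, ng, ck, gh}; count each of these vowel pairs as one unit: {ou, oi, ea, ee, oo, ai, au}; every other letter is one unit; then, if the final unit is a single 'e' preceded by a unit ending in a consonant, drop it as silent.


Word: "silver" (6 letters)
Left-to-right scan:
  [1] 's' (letter)
  [2] 'i' (letter)
  [3] 'l' (letter)
  [4] 'v' (letter)
  [5] 'e' (letter)
  [6] 'r' (letter)
Units from scan: 6
Sound units = 6 units


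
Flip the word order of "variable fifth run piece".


Original: "variable fifth run piece"
Words (1..n): variable | fifth | run | piece
Reversed (n..1): piece | run | fifth | variable
Result = "piece run fifth variable"


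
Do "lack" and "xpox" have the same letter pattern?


Pattern of "lack": [0, 1, 2, 3]
Pattern of "xpox": [0, 1, 2, 0]
Patterns do not match
Same pattern = No


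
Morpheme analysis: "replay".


Word: "replay"
Morphemes: re- + play
Each morpheme carries meaning
= 2 morphemes


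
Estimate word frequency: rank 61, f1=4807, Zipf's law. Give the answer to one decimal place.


Zipf's law: f(r) = f(1) / r
f(1) = 4807
f(61) = 4807 / 61
= 78.8 occurrences


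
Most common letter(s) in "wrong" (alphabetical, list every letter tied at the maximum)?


Word: "wrong"
Letter counts:
  'g': 1
  'n': 1
  'o': 1
  'r': 1
  'w': 1
Maximum count = 1
Most frequent = 'g', 'n', 'o', 'r', 'w' (1 time each)


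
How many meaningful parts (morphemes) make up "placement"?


Word: "placement"
Morphemes: place + -ment
Each morpheme carries meaning
= 2 morphemes


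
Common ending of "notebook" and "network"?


Word 1: "notebook"
Word 2: "network"
Comparing from end:
  Pos -1: 'k' == 'k'
  Pos -2: 'o' != 'r' (stop)
LCS = "k" (length 1)


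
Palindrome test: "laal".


Word: "laal"
Reversed: "laal"
Forward == Backward? laal == laal
Palindrome = Yes


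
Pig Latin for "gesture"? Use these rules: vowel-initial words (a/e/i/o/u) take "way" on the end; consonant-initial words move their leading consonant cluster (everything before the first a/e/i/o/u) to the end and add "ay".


Word: "gesture"
Starts with consonant(s) → move to end, add 'ay'
Consonant cluster: "g"
Pig Latin = "esturegay"


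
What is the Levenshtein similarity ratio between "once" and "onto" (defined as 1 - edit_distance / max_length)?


Word 1: "once" (length 4)
Word 2: "onto" (length 4)
One optimal edit sequence:
  1. keep 'o'
  2. keep 'n'
  3. substitute 'c' -> 't'  (+1)
  4. substitute 'e' -> 'o'  (+1)
Edit distance = 2
Max length = max(4, 4) = 4
Similarity = 1 - 2/4
= 0.5000


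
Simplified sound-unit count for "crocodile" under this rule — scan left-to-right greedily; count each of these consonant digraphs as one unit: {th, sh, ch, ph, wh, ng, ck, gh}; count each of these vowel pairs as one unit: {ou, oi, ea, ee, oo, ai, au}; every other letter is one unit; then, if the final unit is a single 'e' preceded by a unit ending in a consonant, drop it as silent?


Word: "crocodile" (9 letters)
Left-to-right scan:
  [1] 'c' (letter)
  [2] 'r' (letter)
  [3] 'o' (letter)
  [4] 'c' (letter)
  [5] 'o' (letter)
  [6] 'd' (letter)
  [7] 'i' (letter)
  [8] 'l' (letter)
  [9] 'e' (letter)
Units from scan: 9
Final unit is 'e' after a consonant -> drop as silent (-1)
Sound units = 8 units


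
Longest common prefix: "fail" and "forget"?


Word 1: "fail"
Word 2: "forget"
Comparing from start:
  Pos 0: 'f' == 'f'
  Pos 1: 'a' != 'o' (stop)
LCP = "f" (length 1)


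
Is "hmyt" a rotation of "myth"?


Word: "myth", Candidate: "hmyt"
Method: check if candidate is substring of word+word
"mythmyth" contains "hmyt"? Yes
Is rotation = Yes


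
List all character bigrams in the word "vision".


Word: "vision" (length 6)
Number of bigrams = 6 - 2 + 1 = 5
  Position 0: "vi"
  Position 1: "is"
  Position 2: "si"
  Position 3: "io"
  Position 4: "on"
Bigrams = "vi", "is", "si", "io", "on"


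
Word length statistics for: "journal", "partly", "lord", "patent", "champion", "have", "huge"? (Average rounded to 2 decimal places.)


Lengths: "journal"=7, "partly"=6, "lord"=4, "patent"=6, "champion"=8, "have"=4, "huge"=4
Sum = 39, Count = 7
Average = 39/7 = 5.57
= avg=5.57, min=4, max=8


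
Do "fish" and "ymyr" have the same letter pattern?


Pattern of "fish": [0, 1, 2, 3]
Pattern of "ymyr": [0, 1, 0, 2]
Patterns do not match
Same pattern = No


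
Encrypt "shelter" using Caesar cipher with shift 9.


Word: "shelter"
Shift: 9
Each letter → (letter + shift) mod 26:
  's' (18) + 9 = 1 → 'b'
  'h' (7) + 9 = 16 → 'q'
  'e' (4) + 9 = 13 → 'n'
  'l' (11) + 9 = 20 → 'u'
  't' (19) + 9 = 2 → 'c'
  'e' (4) + 9 = 13 → 'n'
  'r' (17) + 9 = 0 → 'a'
Result = "bqnucna"


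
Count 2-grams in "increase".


Word: "increase" (length 8)
Number of 2-grams = length - 2 + 1 = 8 - 2 + 1
= 7


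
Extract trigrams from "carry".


Word: "carry" (length 5)
Number of trigrams = 5 - 3 + 1 = 3
  Position 0: "car"
  Position 1: "arr"
  Position 2: "rry"
Trigrams = "car", "arr", "rry"


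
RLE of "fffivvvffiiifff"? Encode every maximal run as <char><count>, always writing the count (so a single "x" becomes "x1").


String: "fffivvvffiiifff"
Scanning for consecutive runs:
  'f' x 3
  'i' x 1
  'v' x 3
  'f' x 2
  'i' x 3
  'f' x 3
RLE = "f3i1v3f2i3f3"


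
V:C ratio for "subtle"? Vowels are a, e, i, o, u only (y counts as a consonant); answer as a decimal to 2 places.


Word: "subtle"
Vowels (a,e,i,o,u): 2
Consonants: 4
Ratio = 2/4
= 0.50


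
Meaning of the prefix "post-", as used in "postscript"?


Prefix: post-
As in: postscript -> post- + script
Meaning = after


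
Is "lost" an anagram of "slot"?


Word 1: "slot" → sorted: lost
Word 2: "lost" → sorted: lost
Same letters? lost == lost
Anagram = Yes


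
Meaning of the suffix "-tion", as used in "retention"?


Suffix: -tion
Example: retention = retain + -tion, with a spelling change
Meaning = act or process


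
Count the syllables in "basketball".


Word: "basketball"
Syllable breakdown: bas | ket | ball
Counting: 3 parts
= 3 syllables


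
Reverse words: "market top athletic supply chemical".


Original: "market top athletic supply chemical"
Words (1..n): market | top | athletic | supply | chemical
Reversed (n..1): chemical | supply | athletic | top | market
Result = "chemical supply athletic top market"


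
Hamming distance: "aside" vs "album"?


Comparing character by character (same length = 5):
  Pos 0: 'a' vs 'a' =
  Pos 1: 's' vs 'l' !=
  Pos 2: 'i' vs 'b' !=
  Pos 3: 'd' vs 'u' !=
  Pos 4: 'e' vs 'm' !=
Hamming distance = 4


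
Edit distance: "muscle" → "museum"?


Word 1: "muscle" (length 6)
Word 2: "museum" (length 6)
One optimal edit sequence (insert/delete/substitute each cost 1):
  1. keep 'm'
  2. keep 'u'
  3. keep 's'
  4. substitute 'c' -> 'e'  (+1)
  5. substitute 'l' -> 'u'  (+1)
  6. substitute 'e' -> 'm'  (+1)
Total edit operations: 3
Edit distance = 3


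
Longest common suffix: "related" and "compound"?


Word 1: "related"
Word 2: "compound"
Comparing from end:
  Pos -1: 'd' == 'd'
  Pos -2: 'e' != 'n' (stop)
LCS = "d" (length 1)


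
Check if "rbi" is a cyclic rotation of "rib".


Word: "rib", Candidate: "rbi"
Method: check if candidate is substring of word+word
"ribrib" contains "rbi"? No
Is rotation = No


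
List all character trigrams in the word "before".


Word: "before" (length 6)
Number of trigrams = 6 - 3 + 1 = 4
  Position 0: "bef"
  Position 1: "efo"
  Position 2: "for"
  Position 3: "ore"
Trigrams = "bef", "efo", "for", "ore"


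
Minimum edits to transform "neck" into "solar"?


Word 1: "neck" (length 4)
Word 2: "solar" (length 5)
One optimal edit sequence (insert/delete/substitute each cost 1):
  1. insert 's'  (+1)
  2. substitute 'n' -> 'o'  (+1)
  3. substitute 'e' -> 'l'  (+1)
  4. substitute 'c' -> 'a'  (+1)
  5. substitute 'k' -> 'r'  (+1)
Total edit operations: 5
Edit distance = 5


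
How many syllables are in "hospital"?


Word: "hospital"
Syllable breakdown: hos-pi-tal
Counting: 3 parts
= 3 syllables


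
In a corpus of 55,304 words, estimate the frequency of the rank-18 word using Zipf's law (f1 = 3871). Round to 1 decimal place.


Zipf's law: f(r) = f(1) / r
f(1) = 3871
f(18) = 3871 / 18
= 215.1 occurrences


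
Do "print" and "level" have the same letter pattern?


Pattern of "print": [0, 1, 2, 3, 4]
Pattern of "level": [0, 1, 2, 1, 0]
Patterns do not match
Same pattern = No


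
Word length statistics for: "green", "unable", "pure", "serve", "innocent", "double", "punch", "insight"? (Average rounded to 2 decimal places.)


Lengths: "green"=5, "unable"=6, "pure"=4, "serve"=5, "innocent"=8, "double"=6, "punch"=5, "insight"=7
Sum = 46, Count = 8
Average = 46/8 = 5.75
= avg=5.75, min=4, max=8


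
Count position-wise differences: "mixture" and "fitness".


Comparing character by character (same length = 7):
  Pos 0: 'm' vs 'f' !=
  Pos 1: 'i' vs 'i' =
  Pos 2: 'x' vs 't' !=
  Pos 3: 't' vs 'n' !=
  Pos 4: 'u' vs 'e' !=
  Pos 5: 'r' vs 's' !=
  Pos 6: 'e' vs 's' !=
Hamming distance = 6


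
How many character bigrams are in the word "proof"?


Word: "proof" (length 5)
Number of 2-grams = length - 2 + 1 = 5 - 2 + 1
= 4


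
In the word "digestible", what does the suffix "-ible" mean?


Suffix: -ible
Example: digestible (digest + -ible)
Meaning = capable of


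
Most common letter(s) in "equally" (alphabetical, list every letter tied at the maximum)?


Word: "equally"
Letter counts:
  'a': 1
  'e': 1
  'l': 2
  'q': 1
  'u': 1
  'y': 1
Maximum count = 2
Most frequent = 'l' (2 times each)


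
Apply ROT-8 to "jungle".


Word: "jungle"
Shift: 8
Each letter → (letter + shift) mod 26:
  'j' (9) + 8 = 17 → 'r'
  'u' (20) + 8 = 2 → 'c'
  'n' (13) + 8 = 21 → 'v'
  'g' (6) + 8 = 14 → 'o'
  'l' (11) + 8 = 19 → 't'
  'e' (4) + 8 = 12 → 'm'
Result = "rcvotm"


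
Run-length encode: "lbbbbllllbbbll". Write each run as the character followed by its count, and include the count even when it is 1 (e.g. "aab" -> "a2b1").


String: "lbbbbllllbbbll"
Scanning for consecutive runs:
  'l' x 1
  'b' x 4
  'l' x 4
  'b' x 3
  'l' x 2
RLE = "l1b4l4b3l2"


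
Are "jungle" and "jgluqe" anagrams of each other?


Word 1: "jungle" → sorted: egjlnu
Word 2: "jgluqe" → sorted: egjlqu
Same letters? egjlnu != egjlqu
Anagram = No


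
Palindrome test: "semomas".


Word: "semomas"
Reversed: "samomes"
Forward == Backward? semomas != samomes
Palindrome = No


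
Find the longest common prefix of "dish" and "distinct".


Word 1: "dish"
Word 2: "distinct"
Comparing from start:
  Pos 0: 'd' == 'd'
  Pos 1: 'i' == 'i'
  Pos 2: 's' == 's'
  Pos 3: 'h' != 't' (stop)
LCP = "dis" (length 3)


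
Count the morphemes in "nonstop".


Word: "nonstop"
Morphemes: non- | stop
Each morpheme carries meaning
= 2 morphemes


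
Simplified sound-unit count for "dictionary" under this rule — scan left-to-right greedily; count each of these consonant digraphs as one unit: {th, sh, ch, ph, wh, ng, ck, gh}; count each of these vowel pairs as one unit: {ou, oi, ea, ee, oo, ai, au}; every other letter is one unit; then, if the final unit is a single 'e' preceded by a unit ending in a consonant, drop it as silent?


Word: "dictionary" (10 letters)
Left-to-right scan:
  [1] 'd' (letter)
  [2] 'i' (letter)
  [3] 'c' (letter)
  [4] 't' (letter)
  [5] 'i' (letter)
  [6] 'o' (letter)
  [7] 'n' (letter)
  [8] 'a' (letter)
  [9] 'r' (letter)
  [10] 'y' (letter)
Units from scan: 10
Sound units = 10 units


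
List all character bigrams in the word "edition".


Word: "edition" (length 7)
Number of bigrams = 7 - 2 + 1 = 6
  Position 0: "ed"
  Position 1: "di"
  Position 2: "it"
  Position 3: "ti"
  Position 4: "io"
  Position 5: "on"
Bigrams = "ed", "di", "it", "ti", "io", "on"


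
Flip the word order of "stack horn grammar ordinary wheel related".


Original: "stack horn grammar ordinary wheel related"
Words (1..n): stack | horn | grammar | ordinary | wheel | related
Reversed (n..1): related | wheel | ordinary | grammar | horn | stack
Result = "related wheel ordinary grammar horn stack"


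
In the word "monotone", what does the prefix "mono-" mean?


Prefix: mono-
As in: monotone -> mono- + tone
Meaning = one


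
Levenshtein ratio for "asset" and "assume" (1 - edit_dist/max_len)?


Word 1: "asset" (length 5)
Word 2: "assume" (length 6)
One optimal edit sequence:
  1. keep 'a'
  2. keep 's'
  3. keep 's'
  4. insert 'u'  (+1)
  5. substitute 'e' -> 'm'  (+1)
  6. substitute 't' -> 'e'  (+1)
Edit distance = 3
Max length = max(5, 6) = 6
Similarity = 1 - 3/6
= 0.5000


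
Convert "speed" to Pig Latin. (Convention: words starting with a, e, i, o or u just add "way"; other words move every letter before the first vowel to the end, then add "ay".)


Word: "speed"
Starts with consonant(s) → move to end, add 'ay'
Consonant cluster: "sp"
Pig Latin = "eedspay"


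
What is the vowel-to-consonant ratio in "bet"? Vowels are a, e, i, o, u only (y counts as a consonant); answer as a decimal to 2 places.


Word: "bet"
Vowels (a,e,i,o,u): 1
Consonants: 2
Ratio = 1/2
= 0.50


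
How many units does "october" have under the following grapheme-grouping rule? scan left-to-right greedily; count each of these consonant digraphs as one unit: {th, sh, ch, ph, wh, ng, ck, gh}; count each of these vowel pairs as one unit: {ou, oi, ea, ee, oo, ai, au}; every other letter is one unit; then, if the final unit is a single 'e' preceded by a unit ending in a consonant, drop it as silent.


Word: "october" (7 letters)
Left-to-right scan:
  1. 'o' (letter)
  2. 'c' (letter)
  3. 't' (letter)
  4. 'o' (letter)
  5. 'b' (letter)
  6. 'e' (letter)
  7. 'r' (letter)
Units from scan: 7
Sound units = 7 units


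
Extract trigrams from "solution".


Word: "solution" (length 8)
Number of trigrams = 8 - 3 + 1 = 6
  Position 0: "sol"
  Position 1: "olu"
  Position 2: "lut"
  Position 3: "uti"
  Position 4: "tio"
  Position 5: "ion"
Trigrams = "sol", "olu", "lut", "uti", "tio", "ion"


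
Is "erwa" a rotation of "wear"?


Word: "wear", Candidate: "erwa"
Method: check if candidate is substring of word+word
"wearwear" contains "erwa"? No
Is rotation = No


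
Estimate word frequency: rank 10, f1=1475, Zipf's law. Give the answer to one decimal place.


Zipf's law: f(r) = f(1) / r
f(1) = 1475
f(10) = 1475 / 10
= 147.5 occurrences


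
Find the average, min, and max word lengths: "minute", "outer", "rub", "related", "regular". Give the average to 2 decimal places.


Lengths: "minute"=6, "outer"=5, "rub"=3, "related"=7, "regular"=7
Sum = 28, Count = 5
Average = 28/5 = 5.60
= avg=5.60, min=3, max=7


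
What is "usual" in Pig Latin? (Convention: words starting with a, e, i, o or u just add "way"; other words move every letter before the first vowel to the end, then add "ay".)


Word: "usual"
Starts with vowel → add 'way'
Pig Latin = "usualway"
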